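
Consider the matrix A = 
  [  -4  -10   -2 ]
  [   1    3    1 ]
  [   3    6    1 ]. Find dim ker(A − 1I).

A − 1I = [[-5, -10, -2], [1, 2, 1], [3, 6, 0]].
This matrix has rank 2, so its null space has dimension 3 − 2 = 1.

1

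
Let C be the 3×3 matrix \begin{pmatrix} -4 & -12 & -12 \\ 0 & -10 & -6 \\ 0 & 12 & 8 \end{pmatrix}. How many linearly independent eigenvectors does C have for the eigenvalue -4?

C + 4I = [[0, -12, -12], [0, -6, -6], [0, 12, 12]].
This matrix has rank 1, so its null space has dimension 3 − 1 = 2.

2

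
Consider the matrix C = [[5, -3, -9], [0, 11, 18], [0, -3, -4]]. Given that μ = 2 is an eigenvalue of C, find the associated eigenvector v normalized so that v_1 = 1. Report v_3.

1

C − 2I = [[3, -3, -9], [0, 9, 18], [0, -3, -6]].
Solving (C − 2I)v = 0 gives the eigenspace spanned by (1, -2, 1).
With v_1 = 1, v = (1, -2, 1), so v_3 = 1.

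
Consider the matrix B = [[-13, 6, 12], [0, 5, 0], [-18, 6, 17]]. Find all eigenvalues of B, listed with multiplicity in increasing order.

-1, 5, 5

Characteristic polynomial: p(μ) = μ^3 - 9μ^2 + 15μ + 25 = (μ - 5)^2(μ + 1).
Roots (with multiplicity): -1, 5, 5.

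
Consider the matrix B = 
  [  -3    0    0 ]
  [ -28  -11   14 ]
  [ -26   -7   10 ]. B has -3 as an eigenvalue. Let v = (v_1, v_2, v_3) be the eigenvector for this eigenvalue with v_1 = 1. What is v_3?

B + 3I = [[0, 0, 0], [-28, -8, 14], [-26, -7, 13]].
Solving (B + 3I)v = 0 gives the eigenspace spanned by (1, 0, 2).
With v_1 = 1, v = (1, 0, 2), so v_3 = 2.

2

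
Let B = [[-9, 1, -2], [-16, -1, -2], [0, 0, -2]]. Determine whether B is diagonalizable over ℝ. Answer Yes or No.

No

Characteristic polynomial: p(μ) = μ^3 + 12μ^2 + 45μ + 50 = (μ + 2)(μ + 5)^2.
μ = -5 has algebraic multiplicity 2; rank(B + 5I) = 2, so geometric multiplicity = 1.
Geometric multiplicity < algebraic multiplicity, so B is not diagonalizable.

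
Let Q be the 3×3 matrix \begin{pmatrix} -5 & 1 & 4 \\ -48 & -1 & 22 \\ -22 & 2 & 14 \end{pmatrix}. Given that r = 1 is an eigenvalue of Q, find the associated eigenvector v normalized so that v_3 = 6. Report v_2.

-6

Q − 1I = [[-6, 1, 4], [-48, -2, 22], [-22, 2, 13]].
Solving (Q − 1I)v = 0 gives the eigenspace spanned by (3, -6, 6).
With v_3 = 6, v = (3, -6, 6), so v_2 = -6.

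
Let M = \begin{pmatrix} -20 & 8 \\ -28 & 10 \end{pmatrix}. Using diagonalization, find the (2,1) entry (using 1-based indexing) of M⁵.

Characteristic polynomial: μ^2 + 10μ + 24 = (μ + 4)(μ + 6), so the eigenvalues are -6, -4.
μ=-4: eigenvector (1, 2).
μ=-6: eigenvector (-4, -7).
P = [[1, -4], [2, -7]], D = diag(-4, -6), P⁻¹ = [[-7, 4], [-2, 1]].
M⁵ = P·diag(-1024, -7776)·P⁻¹ = [[-55040, 27008], [-94528, 46240]].
The requested entry is -94528.

-94528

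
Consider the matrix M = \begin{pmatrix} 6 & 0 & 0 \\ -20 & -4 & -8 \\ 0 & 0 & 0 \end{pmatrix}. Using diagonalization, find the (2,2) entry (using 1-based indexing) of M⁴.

Characteristic polynomial: μ^3 - 2μ^2 - 24μ = μ(μ - 6)(μ + 4), so the eigenvalues are -4, 0, 6.
μ=6: eigenvector (1, -2, 0).
μ=-4: eigenvector (0, 1, 0).
μ=0: eigenvector (0, -2, 1).
P = [[1, 0, 0], [-2, 1, -2], [0, 0, 1]], D = diag(6, -4, 0), P⁻¹ = [[1, 0, 0], [2, 1, 2], [0, 0, 1]].
M⁴ = P·diag(1296, 256, 0)·P⁻¹ = [[1296, 0, 0], [-2080, 256, 512], [0, 0, 0]].
The requested entry is 256.

256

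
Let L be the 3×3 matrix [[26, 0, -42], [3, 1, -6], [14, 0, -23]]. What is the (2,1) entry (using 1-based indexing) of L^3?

Characteristic polynomial: μ^3 - 4μ^2 - 7μ + 10 = (μ - 5)(μ - 1)(μ + 2), so the eigenvalues are -2, 1, 5.
μ=1: eigenvector (0, 1, 0).
μ=-2: eigenvector (-3, -1, -2).
μ=5: eigenvector (2, 0, 1).
P = [[0, -3, 2], [1, -1, 0], [0, -2, 1]], D = diag(1, -2, 5), P⁻¹ = [[1, 1, -2], [1, 0, -2], [2, 0, -3]].
L³ = P·diag(1, -8, 125)·P⁻¹ = [[524, 0, -798], [9, 1, -18], [266, 0, -407]].
The requested entry is 9.

9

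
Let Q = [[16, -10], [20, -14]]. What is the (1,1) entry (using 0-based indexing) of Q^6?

Characteristic polynomial: r^2 - 2r - 24 = (r - 6)(r + 4), so the eigenvalues are -4, 6.
r=6: eigenvector (-1, -1).
r=-4: eigenvector (-1, -2).
P = [[-1, -1], [-1, -2]], D = diag(6, -4), P⁻¹ = [[-2, 1], [1, -1]].
Q⁶ = P·diag(46656, 4096)·P⁻¹ = [[89216, -42560], [85120, -38464]].
The requested entry is -38464.

-38464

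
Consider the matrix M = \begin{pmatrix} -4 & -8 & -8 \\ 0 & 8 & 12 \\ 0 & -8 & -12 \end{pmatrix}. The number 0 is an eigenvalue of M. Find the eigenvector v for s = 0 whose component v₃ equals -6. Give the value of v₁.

-6

M = [[-4, -8, -8], [0, 8, 12], [0, -8, -12]].
Solving (M)v = 0 gives the eigenspace spanned by (-6, 9, -6).
With v₃ = -6, v = (-6, 9, -6), so v₁ = -6.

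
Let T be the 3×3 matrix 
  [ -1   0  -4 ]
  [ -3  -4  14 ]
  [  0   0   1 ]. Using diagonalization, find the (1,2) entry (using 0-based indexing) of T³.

Characteristic polynomial: μ^3 + 4μ^2 - μ - 4 = (μ - 1)(μ + 1)(μ + 4), so the eigenvalues are -4, -1, 1.
μ=-1: eigenvector (1, -1, 0).
μ=-4: eigenvector (0, 1, 0).
μ=1: eigenvector (-2, 4, 1).
P = [[1, 0, -2], [-1, 1, 4], [0, 0, 1]], D = diag(-1, -4, 1), P⁻¹ = [[1, 0, 2], [1, 1, -2], [0, 0, 1]].
T³ = P·diag(-1, -64, 1)·P⁻¹ = [[-1, 0, -4], [-63, -64, 134], [0, 0, 1]].
The requested entry is 134.

134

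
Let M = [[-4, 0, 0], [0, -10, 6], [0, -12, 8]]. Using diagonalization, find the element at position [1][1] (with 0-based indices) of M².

Characteristic polynomial: μ^3 + 6μ^2 - 32 = (μ - 2)(μ + 4)^2, so the eigenvalues are -4, -4, 2.
μ=-4: eigenvector (1, 2, 2).
μ=2: eigenvector (0, 1, 2).
μ=-4: eigenvector (0, -1, -1).
P = [[1, 0, 0], [2, 1, -1], [2, 2, -1]], D = diag(-4, 2, -4), P⁻¹ = [[1, 0, 0], [0, -1, 1], [2, -2, 1]].
M² = P·diag(16, 4, 16)·P⁻¹ = [[16, 0, 0], [0, 28, -12], [0, 24, -8]].
The requested entry is 28.

28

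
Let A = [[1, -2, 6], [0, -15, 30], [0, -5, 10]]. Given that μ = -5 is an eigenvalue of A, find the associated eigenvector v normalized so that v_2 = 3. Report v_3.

1

A + 5I = [[6, -2, 6], [0, -10, 30], [0, -5, 15]].
Solving (A + 5I)v = 0 gives the eigenspace spanned by (0, 3, 1).
With v_2 = 3, v = (0, 3, 1), so v_3 = 1.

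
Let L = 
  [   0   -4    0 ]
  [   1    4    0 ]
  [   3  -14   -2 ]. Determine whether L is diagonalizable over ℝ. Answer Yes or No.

No

Characteristic polynomial: p(r) = r^3 - 2r^2 - 4r + 8 = (r - 2)^2(r + 2).
r = 2 has algebraic multiplicity 2; rank(L − 2I) = 2, so geometric multiplicity = 1.
Geometric multiplicity < algebraic multiplicity, so L is not diagonalizable.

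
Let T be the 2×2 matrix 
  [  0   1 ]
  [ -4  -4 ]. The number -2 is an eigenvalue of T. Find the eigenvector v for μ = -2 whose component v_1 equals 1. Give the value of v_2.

T + 2I = [[2, 1], [-4, -2]].
Solving (T + 2I)v = 0 gives the eigenspace spanned by (1, -2).
With v_1 = 1, v = (1, -2), so v_2 = -2.

-2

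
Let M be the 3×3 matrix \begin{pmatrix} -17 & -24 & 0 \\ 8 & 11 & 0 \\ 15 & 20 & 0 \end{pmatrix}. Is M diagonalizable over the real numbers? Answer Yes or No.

Characteristic polynomial: p(μ) = μ^3 + 6μ^2 + 5μ = μ(μ + 1)(μ + 5).
All 3 eigenvalues are distinct, so M is diagonalizable.

Yes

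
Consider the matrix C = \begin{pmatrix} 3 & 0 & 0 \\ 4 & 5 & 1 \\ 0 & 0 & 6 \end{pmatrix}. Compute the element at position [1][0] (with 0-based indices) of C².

32

Characteristic polynomial: s^3 - 14s^2 + 63s - 90 = (s - 6)(s - 5)(s - 3), so the eigenvalues are 3, 5, 6.
s=3: eigenvector (1, -2, 0).
s=5: eigenvector (0, 1, 0).
s=6: eigenvector (0, 1, 1).
P = [[1, 0, 0], [-2, 1, 1], [0, 0, 1]], D = diag(3, 5, 6), P⁻¹ = [[1, 0, 0], [2, 1, -1], [0, 0, 1]].
C² = P·diag(9, 25, 36)·P⁻¹ = [[9, 0, 0], [32, 25, 11], [0, 0, 36]].
The requested entry is 32.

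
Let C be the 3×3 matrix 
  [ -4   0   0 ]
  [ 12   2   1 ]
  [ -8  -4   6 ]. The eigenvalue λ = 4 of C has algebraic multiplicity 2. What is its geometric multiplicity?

C − 4I = [[-8, 0, 0], [12, -2, 1], [-8, -4, 2]].
This matrix has rank 2, so its null space has dimension 3 − 2 = 1.

1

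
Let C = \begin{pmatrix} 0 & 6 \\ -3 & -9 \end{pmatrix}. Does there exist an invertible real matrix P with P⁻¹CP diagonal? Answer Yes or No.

Yes

Characteristic polynomial: p(s) = s^2 + 9s + 18 = (s + 3)(s + 6).
All 2 eigenvalues are distinct, so C is diagonalizable.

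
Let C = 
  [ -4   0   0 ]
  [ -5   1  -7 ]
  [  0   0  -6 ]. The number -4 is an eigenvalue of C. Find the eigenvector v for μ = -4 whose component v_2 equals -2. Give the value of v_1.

-2

C + 4I = [[0, 0, 0], [-5, 5, -7], [0, 0, -2]].
Solving (C + 4I)v = 0 gives the eigenspace spanned by (-2, -2, 0).
With v_2 = -2, v = (-2, -2, 0), so v_1 = -2.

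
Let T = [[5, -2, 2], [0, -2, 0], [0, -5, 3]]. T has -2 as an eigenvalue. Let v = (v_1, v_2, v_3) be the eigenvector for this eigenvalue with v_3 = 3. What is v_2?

T + 2I = [[7, -2, 2], [0, 0, 0], [0, -5, 5]].
Solving (T + 2I)v = 0 gives the eigenspace spanned by (0, 3, 3).
With v_3 = 3, v = (0, 3, 3), so v_2 = 3.

3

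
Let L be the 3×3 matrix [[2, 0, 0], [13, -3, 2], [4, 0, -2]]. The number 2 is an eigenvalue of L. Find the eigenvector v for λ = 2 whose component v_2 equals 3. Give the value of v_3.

L − 2I = [[0, 0, 0], [13, -5, 2], [4, 0, -4]].
Solving (L − 2I)v = 0 gives the eigenspace spanned by (1, 3, 1).
With v_2 = 3, v = (1, 3, 1), so v_3 = 1.

1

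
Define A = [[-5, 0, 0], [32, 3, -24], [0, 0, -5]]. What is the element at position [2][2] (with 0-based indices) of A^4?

Characteristic polynomial: μ^3 + 7μ^2 - 5μ - 75 = (μ - 3)(μ + 5)^2, so the eigenvalues are -5, -5, 3.
μ=-5: eigenvector (1, -1, 1).
μ=3: eigenvector (0, 1, 0).
μ=-5: eigenvector (0, 3, 1).
P = [[1, 0, 0], [-1, 1, 3], [1, 0, 1]], D = diag(-5, 3, -5), P⁻¹ = [[1, 0, 0], [4, 1, -3], [-1, 0, 1]].
A⁴ = P·diag(625, 81, 625)·P⁻¹ = [[625, 0, 0], [-2176, 81, 1632], [0, 0, 625]].
The requested entry is 625.

625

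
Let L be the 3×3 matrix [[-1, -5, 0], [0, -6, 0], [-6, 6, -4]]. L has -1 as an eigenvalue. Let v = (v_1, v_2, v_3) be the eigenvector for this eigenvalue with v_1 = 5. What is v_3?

-10

L + 1I = [[0, -5, 0], [0, -5, 0], [-6, 6, -3]].
Solving (L + 1I)v = 0 gives the eigenspace spanned by (5, 0, -10).
With v_1 = 5, v = (5, 0, -10), so v_3 = -10.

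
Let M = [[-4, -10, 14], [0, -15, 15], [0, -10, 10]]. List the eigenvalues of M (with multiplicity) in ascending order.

Characteristic polynomial: p(r) = r^3 + 9r^2 + 20r = r(r + 4)(r + 5).
Roots (with multiplicity): -5, -4, 0.

-5, -4, 0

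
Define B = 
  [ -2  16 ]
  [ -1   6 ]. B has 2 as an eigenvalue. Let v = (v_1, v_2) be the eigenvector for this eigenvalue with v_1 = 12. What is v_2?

B − 2I = [[-4, 16], [-1, 4]].
Solving (B − 2I)v = 0 gives the eigenspace spanned by (12, 3).
With v_1 = 12, v = (12, 3), so v_2 = 3.

3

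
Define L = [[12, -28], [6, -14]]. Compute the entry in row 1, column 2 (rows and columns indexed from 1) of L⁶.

Characteristic polynomial: r^2 + 2r = r(r + 2), so the eigenvalues are -2, 0.
r=0: eigenvector (7, 3).
r=-2: eigenvector (2, 1).
P = [[7, 2], [3, 1]], D = diag(0, -2), P⁻¹ = [[1, -2], [-3, 7]].
L⁶ = P·diag(0, 64)·P⁻¹ = [[-384, 896], [-192, 448]].
The requested entry is 896.

896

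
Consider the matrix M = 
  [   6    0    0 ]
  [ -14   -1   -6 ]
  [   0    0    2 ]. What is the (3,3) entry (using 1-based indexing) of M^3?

8

Characteristic polynomial: μ^3 - 7μ^2 + 4μ + 12 = (μ - 6)(μ - 2)(μ + 1), so the eigenvalues are -1, 2, 6.
μ=6: eigenvector (1, -2, 0).
μ=-1: eigenvector (0, 1, 0).
μ=2: eigenvector (0, -2, 1).
P = [[1, 0, 0], [-2, 1, -2], [0, 0, 1]], D = diag(6, -1, 2), P⁻¹ = [[1, 0, 0], [2, 1, 2], [0, 0, 1]].
M³ = P·diag(216, -1, 8)·P⁻¹ = [[216, 0, 0], [-434, -1, -18], [0, 0, 8]].
The requested entry is 8.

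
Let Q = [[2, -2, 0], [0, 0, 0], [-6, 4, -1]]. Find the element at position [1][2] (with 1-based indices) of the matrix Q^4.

-16

Characteristic polynomial: s^3 - s^2 - 2s = s(s - 2)(s + 1), so the eigenvalues are -1, 0, 2.
s=2: eigenvector (1, 0, -2).
s=0: eigenvector (1, 1, -2).
s=-1: eigenvector (0, 0, 1).
P = [[1, 1, 0], [0, 1, 0], [-2, -2, 1]], D = diag(2, 0, -1), P⁻¹ = [[1, -1, 0], [0, 1, 0], [2, 0, 1]].
Q⁴ = P·diag(16, 0, 1)·P⁻¹ = [[16, -16, 0], [0, 0, 0], [-30, 32, 1]].
The requested entry is -16.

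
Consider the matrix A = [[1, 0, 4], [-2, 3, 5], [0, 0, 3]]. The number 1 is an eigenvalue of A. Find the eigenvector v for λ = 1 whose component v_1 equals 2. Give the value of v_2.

2

A − 1I = [[0, 0, 4], [-2, 2, 5], [0, 0, 2]].
Solving (A − 1I)v = 0 gives the eigenspace spanned by (2, 2, 0).
With v_1 = 2, v = (2, 2, 0), so v_2 = 2.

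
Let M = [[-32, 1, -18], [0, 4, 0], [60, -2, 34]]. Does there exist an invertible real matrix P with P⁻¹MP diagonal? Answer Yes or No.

Characteristic polynomial: p(t) = t^3 - 6t^2 + 32 = (t - 4)^2(t + 2).
t = 4 has algebraic multiplicity 2; rank(M − 4I) = 2, so geometric multiplicity = 1.
Geometric multiplicity < algebraic multiplicity, so M is not diagonalizable.

No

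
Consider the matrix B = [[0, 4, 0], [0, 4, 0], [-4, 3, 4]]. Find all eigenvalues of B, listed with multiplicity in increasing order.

0, 4, 4

Characteristic polynomial: p(μ) = μ^3 - 8μ^2 + 16μ = μ(μ - 4)^2.
Roots (with multiplicity): 0, 4, 4.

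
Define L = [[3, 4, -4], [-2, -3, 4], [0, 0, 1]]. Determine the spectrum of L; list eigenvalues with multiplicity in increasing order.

Characteristic polynomial: p(s) = s^3 - s^2 - s + 1 = (s - 1)^2(s + 1).
Roots (with multiplicity): -1, 1, 1.

-1, 1, 1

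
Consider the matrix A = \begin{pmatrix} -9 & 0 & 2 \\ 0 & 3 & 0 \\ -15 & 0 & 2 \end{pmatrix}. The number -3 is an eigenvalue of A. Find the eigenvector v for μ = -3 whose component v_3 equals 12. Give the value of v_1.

A + 3I = [[-6, 0, 2], [0, 6, 0], [-15, 0, 5]].
Solving (A + 3I)v = 0 gives the eigenspace spanned by (4, 0, 12).
With v_3 = 12, v = (4, 0, 12), so v_1 = 4.

4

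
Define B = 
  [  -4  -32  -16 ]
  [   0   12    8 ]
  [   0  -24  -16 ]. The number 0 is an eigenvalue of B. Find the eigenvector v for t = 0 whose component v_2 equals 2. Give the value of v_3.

B = [[-4, -32, -16], [0, 12, 8], [0, -24, -16]].
Solving (B)v = 0 gives the eigenspace spanned by (-4, 2, -3).
With v_2 = 2, v = (-4, 2, -3), so v_3 = -3.

-3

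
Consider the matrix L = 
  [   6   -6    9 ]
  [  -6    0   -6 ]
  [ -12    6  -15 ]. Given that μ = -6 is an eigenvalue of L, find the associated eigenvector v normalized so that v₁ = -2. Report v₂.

2

L + 6I = [[12, -6, 9], [-6, 6, -6], [-12, 6, -9]].
Solving (L + 6I)v = 0 gives the eigenspace spanned by (-2, 2, 4).
With v₁ = -2, v = (-2, 2, 4), so v₂ = 2.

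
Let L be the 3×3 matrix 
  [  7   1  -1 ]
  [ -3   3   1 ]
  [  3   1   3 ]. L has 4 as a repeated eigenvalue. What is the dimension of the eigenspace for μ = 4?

2

L − 4I = [[3, 1, -1], [-3, -1, 1], [3, 1, -1]].
This matrix has rank 1, so its null space has dimension 3 − 1 = 2.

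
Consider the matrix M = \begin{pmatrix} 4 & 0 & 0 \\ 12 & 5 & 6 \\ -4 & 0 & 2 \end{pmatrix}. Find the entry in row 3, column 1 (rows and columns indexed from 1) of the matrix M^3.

-112

Characteristic polynomial: λ^3 - 11λ^2 + 38λ - 40 = (λ - 5)(λ - 4)(λ - 2), so the eigenvalues are 2, 4, 5.
λ=5: eigenvector (0, 1, 0).
λ=4: eigenvector (1, 0, -2).
λ=2: eigenvector (0, -2, 1).
P = [[0, 1, 0], [1, 0, -2], [0, -2, 1]], D = diag(5, 4, 2), P⁻¹ = [[4, 1, 2], [1, 0, 0], [2, 0, 1]].
M³ = P·diag(125, 64, 8)·P⁻¹ = [[64, 0, 0], [468, 125, 234], [-112, 0, 8]].
The requested entry is -112.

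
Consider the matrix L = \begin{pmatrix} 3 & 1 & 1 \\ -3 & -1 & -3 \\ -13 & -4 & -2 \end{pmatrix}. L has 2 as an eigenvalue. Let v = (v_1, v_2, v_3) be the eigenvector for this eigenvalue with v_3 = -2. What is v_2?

2

L − 2I = [[1, 1, 1], [-3, -3, -3], [-13, -4, -4]].
Solving (L − 2I)v = 0 gives the eigenspace spanned by (0, 2, -2).
With v_3 = -2, v = (0, 2, -2), so v_2 = 2.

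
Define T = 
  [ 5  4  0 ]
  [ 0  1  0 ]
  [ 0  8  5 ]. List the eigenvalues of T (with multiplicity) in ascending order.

Characteristic polynomial: p(r) = r^3 - 11r^2 + 35r - 25 = (r - 5)^2(r - 1).
Roots (with multiplicity): 1, 5, 5.

1, 5, 5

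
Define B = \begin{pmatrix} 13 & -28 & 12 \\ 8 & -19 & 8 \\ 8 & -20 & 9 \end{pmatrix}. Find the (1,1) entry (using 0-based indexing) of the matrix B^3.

Characteristic polynomial: s^3 - 3s^2 - 13s + 15 = (s - 5)(s - 1)(s + 3), so the eigenvalues are -3, 1, 5.
s=5: eigenvector (2, 1, 1).
s=-3: eigenvector (1, 1, 1).
s=1: eigenvector (-1, 0, 1).
P = [[2, 1, -1], [1, 1, 0], [1, 1, 1]], D = diag(5, -3, 1), P⁻¹ = [[1, -2, 1], [-1, 3, -1], [0, -1, 1]].
B³ = P·diag(125, -27, 1)·P⁻¹ = [[277, -580, 276], [152, -331, 152], [152, -332, 153]].
The requested entry is -331.

-331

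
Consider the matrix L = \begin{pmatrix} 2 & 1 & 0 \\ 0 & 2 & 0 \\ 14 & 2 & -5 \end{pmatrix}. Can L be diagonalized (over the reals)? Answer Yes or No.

No

Characteristic polynomial: p(μ) = μ^3 + μ^2 - 16μ + 20 = (μ - 2)^2(μ + 5).
μ = 2 has algebraic multiplicity 2; rank(L − 2I) = 2, so geometric multiplicity = 1.
Geometric multiplicity < algebraic multiplicity, so L is not diagonalizable.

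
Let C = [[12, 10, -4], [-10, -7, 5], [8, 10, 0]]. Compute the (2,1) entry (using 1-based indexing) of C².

Characteristic polynomial: μ^3 - 5μ^2 - 2μ + 24 = (μ - 4)(μ - 3)(μ + 2), so the eigenvalues are -2, 3, 4.
μ=4: eigenvector (-1, 0, -2).
μ=3: eigenvector (2, -1, 2).
μ=-2: eigenvector (1, -1, 1).
P = [[-1, 2, 1], [0, -1, -1], [-2, 2, 1]], D = diag(4, 3, -2), P⁻¹ = [[1, 0, -1], [2, 1, -1], [-2, -2, 1]].
C² = P·diag(16, 9, 4)·P⁻¹ = [[12, 10, 2], [-10, -1, 5], [-4, 10, 18]].
The requested entry is -10.

-10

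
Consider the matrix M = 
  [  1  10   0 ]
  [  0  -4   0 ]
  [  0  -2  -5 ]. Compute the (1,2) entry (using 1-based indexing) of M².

Characteristic polynomial: s^3 + 8s^2 + 11s - 20 = (s - 1)(s + 4)(s + 5), so the eigenvalues are -5, -4, 1.
s=1: eigenvector (1, 0, 0).
s=-4: eigenvector (-2, 1, -2).
s=-5: eigenvector (0, 0, 1).
P = [[1, -2, 0], [0, 1, 0], [0, -2, 1]], D = diag(1, -4, -5), P⁻¹ = [[1, 2, 0], [0, 1, 0], [0, 2, 1]].
M² = P·diag(1, 16, 25)·P⁻¹ = [[1, -30, 0], [0, 16, 0], [0, 18, 25]].
The requested entry is -30.

-30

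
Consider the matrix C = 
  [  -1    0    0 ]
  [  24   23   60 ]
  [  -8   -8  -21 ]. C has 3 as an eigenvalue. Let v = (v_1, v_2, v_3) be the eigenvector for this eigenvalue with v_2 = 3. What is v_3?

C − 3I = [[-4, 0, 0], [24, 20, 60], [-8, -8, -24]].
Solving (C − 3I)v = 0 gives the eigenspace spanned by (0, 3, -1).
With v_2 = 3, v = (0, 3, -1), so v_3 = -1.

-1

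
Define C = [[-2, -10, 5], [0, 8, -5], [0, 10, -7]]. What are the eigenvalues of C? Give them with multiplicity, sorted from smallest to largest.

Characteristic polynomial: p(λ) = λ^3 + λ^2 - 8λ - 12 = (λ - 3)(λ + 2)^2.
Roots (with multiplicity): -2, -2, 3.

-2, -2, 3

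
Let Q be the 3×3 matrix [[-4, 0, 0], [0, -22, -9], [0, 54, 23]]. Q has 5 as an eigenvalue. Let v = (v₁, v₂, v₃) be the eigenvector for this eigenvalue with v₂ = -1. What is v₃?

Q − 5I = [[-9, 0, 0], [0, -27, -9], [0, 54, 18]].
Solving (Q − 5I)v = 0 gives the eigenspace spanned by (0, -1, 3).
With v₂ = -1, v = (0, -1, 3), so v₃ = 3.

3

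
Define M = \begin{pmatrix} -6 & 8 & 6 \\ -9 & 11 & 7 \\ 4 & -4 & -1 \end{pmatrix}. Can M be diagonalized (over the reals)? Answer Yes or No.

Characteristic polynomial: p(λ) = λ^3 - 4λ^2 + 5λ - 2 = (λ - 2)(λ - 1)^2.
λ = 1 has algebraic multiplicity 2; rank(M − 1I) = 2, so geometric multiplicity = 1.
Geometric multiplicity < algebraic multiplicity, so M is not diagonalizable.

No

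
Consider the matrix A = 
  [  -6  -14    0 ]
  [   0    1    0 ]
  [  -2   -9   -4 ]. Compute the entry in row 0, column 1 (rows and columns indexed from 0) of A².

Characteristic polynomial: r^3 + 9r^2 + 14r - 24 = (r - 1)(r + 4)(r + 6), so the eigenvalues are -6, -4, 1.
r=-4: eigenvector (0, 0, 1).
r=1: eigenvector (-2, 1, -1).
r=-6: eigenvector (1, 0, 1).
P = [[0, -2, 1], [0, 1, 0], [1, -1, 1]], D = diag(-4, 1, -6), P⁻¹ = [[-1, -1, 1], [0, 1, 0], [1, 2, 0]].
A² = P·diag(16, 1, 36)·P⁻¹ = [[36, 70, 0], [0, 1, 0], [20, 55, 16]].
The requested entry is 70.

70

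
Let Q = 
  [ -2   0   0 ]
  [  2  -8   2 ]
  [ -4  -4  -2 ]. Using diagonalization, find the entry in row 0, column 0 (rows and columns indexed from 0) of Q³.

Characteristic polynomial: r^3 + 12r^2 + 44r + 48 = (r + 2)(r + 4)(r + 6), so the eigenvalues are -6, -4, -2.
r=-2: eigenvector (1, -1, -4).
r=-4: eigenvector (0, 1, 2).
r=-6: eigenvector (0, -1, -1).
P = [[1, 0, 0], [-1, 1, -1], [-4, 2, -1]], D = diag(-2, -4, -6), P⁻¹ = [[1, 0, 0], [3, -1, 1], [2, -2, 1]].
Q³ = P·diag(-8, -64, -216)·P⁻¹ = [[-8, 0, 0], [248, -368, 152], [80, -304, 88]].
The requested entry is -8.

-8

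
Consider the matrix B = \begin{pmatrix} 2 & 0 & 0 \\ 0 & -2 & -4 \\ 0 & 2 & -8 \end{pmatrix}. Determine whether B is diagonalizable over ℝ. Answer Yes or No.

Characteristic polynomial: p(s) = s^3 + 8s^2 + 4s - 48 = (s - 2)(s + 4)(s + 6).
All 3 eigenvalues are distinct, so B is diagonalizable.

Yes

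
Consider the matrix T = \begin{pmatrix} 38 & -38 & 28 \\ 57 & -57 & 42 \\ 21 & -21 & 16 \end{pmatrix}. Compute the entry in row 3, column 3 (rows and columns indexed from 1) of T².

-38

Characteristic polynomial: μ^3 + 3μ^2 - 10μ = μ(μ - 2)(μ + 5), so the eigenvalues are -5, 0, 2.
μ=0: eigenvector (1, 1, 0).
μ=2: eigenvector (4, 6, 3).
μ=-5: eigenvector (2, 3, 1).
P = [[1, 4, 2], [1, 6, 3], [0, 3, 1]], D = diag(0, 2, -5), P⁻¹ = [[3, -2, 0], [1, -1, 1], [-3, 3, -2]].
T² = P·diag(0, 4, 25)·P⁻¹ = [[-134, 134, -84], [-201, 201, -126], [-63, 63, -38]].
The requested entry is -38.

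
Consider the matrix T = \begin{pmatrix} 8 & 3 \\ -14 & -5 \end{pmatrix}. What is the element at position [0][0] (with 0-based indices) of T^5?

Characteristic polynomial: λ^2 - 3λ + 2 = (λ - 2)(λ - 1), so the eigenvalues are 1, 2.
λ=2: eigenvector (1, -2).
λ=1: eigenvector (-3, 7).
P = [[1, -3], [-2, 7]], D = diag(2, 1), P⁻¹ = [[7, 3], [2, 1]].
T⁵ = P·diag(32, 1)·P⁻¹ = [[218, 93], [-434, -185]].
The requested entry is 218.

218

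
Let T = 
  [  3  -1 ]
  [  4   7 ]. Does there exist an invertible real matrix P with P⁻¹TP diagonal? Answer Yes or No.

Characteristic polynomial: p(μ) = μ^2 - 10μ + 25 = (μ - 5)^2.
μ = 5 has algebraic multiplicity 2; rank(T − 5I) = 1, so geometric multiplicity = 1.
Geometric multiplicity < algebraic multiplicity, so T is not diagonalizable.

No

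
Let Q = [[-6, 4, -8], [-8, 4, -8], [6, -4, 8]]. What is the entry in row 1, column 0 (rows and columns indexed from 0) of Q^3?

Characteristic polynomial: s^3 - 6s^2 + 8s = s(s - 4)(s - 2), so the eigenvalues are 0, 2, 4.
s=2: eigenvector (1, 0, -1).
s=4: eigenvector (2, 1, -2).
s=0: eigenvector (0, 2, 1).
P = [[1, 2, 0], [0, 1, 2], [-1, -2, 1]], D = diag(2, 4, 0), P⁻¹ = [[5, -2, 4], [-2, 1, -2], [1, 0, 1]].
Q³ = P·diag(8, 64, 0)·P⁻¹ = [[-216, 112, -224], [-128, 64, -128], [216, -112, 224]].
The requested entry is -128.

-128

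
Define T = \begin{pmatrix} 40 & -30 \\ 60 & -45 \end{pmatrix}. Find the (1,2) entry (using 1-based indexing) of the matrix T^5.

Characteristic polynomial: μ^2 + 5μ = μ(μ + 5), so the eigenvalues are -5, 0.
μ=-5: eigenvector (-2, -3).
μ=0: eigenvector (3, 4).
P = [[-2, 3], [-3, 4]], D = diag(-5, 0), P⁻¹ = [[4, -3], [3, -2]].
T⁵ = P·diag(-3125, 0)·P⁻¹ = [[25000, -18750], [37500, -28125]].
The requested entry is -18750.

-18750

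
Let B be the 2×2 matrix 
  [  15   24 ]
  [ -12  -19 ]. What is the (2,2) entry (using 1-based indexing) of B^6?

Characteristic polynomial: μ^2 + 4μ + 3 = (μ + 1)(μ + 3), so the eigenvalues are -3, -1.
μ=-3: eigenvector (4, -3).
μ=-1: eigenvector (-3, 2).
P = [[4, -3], [-3, 2]], D = diag(-3, -1), P⁻¹ = [[-2, -3], [-3, -4]].
B⁶ = P·diag(729, 1)·P⁻¹ = [[-5823, -8736], [4368, 6553]].
The requested entry is 6553.

6553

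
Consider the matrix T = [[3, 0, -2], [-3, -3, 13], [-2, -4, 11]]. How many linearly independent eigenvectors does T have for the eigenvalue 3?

1

T − 3I = [[0, 0, -2], [-3, -6, 13], [-2, -4, 8]].
This matrix has rank 2, so its null space has dimension 3 − 2 = 1.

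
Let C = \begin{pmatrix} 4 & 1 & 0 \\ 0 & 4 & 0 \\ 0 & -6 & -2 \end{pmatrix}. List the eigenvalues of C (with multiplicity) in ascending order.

-2, 4, 4

Characteristic polynomial: p(λ) = λ^3 - 6λ^2 + 32 = (λ - 4)^2(λ + 2).
Roots (with multiplicity): -2, 4, 4.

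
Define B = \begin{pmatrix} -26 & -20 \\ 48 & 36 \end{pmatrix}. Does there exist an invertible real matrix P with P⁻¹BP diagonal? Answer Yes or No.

Characteristic polynomial: p(r) = r^2 - 10r + 24 = (r - 6)(r - 4).
All 2 eigenvalues are distinct, so B is diagonalizable.

Yes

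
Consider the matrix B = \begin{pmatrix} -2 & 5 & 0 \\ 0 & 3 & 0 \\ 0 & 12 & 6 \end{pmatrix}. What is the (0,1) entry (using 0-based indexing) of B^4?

65

Characteristic polynomial: r^3 - 7r^2 + 36 = (r - 6)(r - 3)(r + 2), so the eigenvalues are -2, 3, 6.
r=-2: eigenvector (1, 0, 0).
r=3: eigenvector (1, 1, -4).
r=6: eigenvector (0, 0, 1).
P = [[1, 1, 0], [0, 1, 0], [0, -4, 1]], D = diag(-2, 3, 6), P⁻¹ = [[1, -1, 0], [0, 1, 0], [0, 4, 1]].
B⁴ = P·diag(16, 81, 1296)·P⁻¹ = [[16, 65, 0], [0, 81, 0], [0, 4860, 1296]].
The requested entry is 65.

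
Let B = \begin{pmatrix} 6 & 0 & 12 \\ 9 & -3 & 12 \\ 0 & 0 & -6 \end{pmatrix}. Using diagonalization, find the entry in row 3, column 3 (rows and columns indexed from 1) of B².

36

Characteristic polynomial: s^3 + 3s^2 - 36s - 108 = (s - 6)(s + 3)(s + 6), so the eigenvalues are -6, -3, 6.
s=6: eigenvector (1, 1, 0).
s=-3: eigenvector (0, 1, 0).
s=-6: eigenvector (-1, -1, 1).
P = [[1, 0, -1], [1, 1, -1], [0, 0, 1]], D = diag(6, -3, -6), P⁻¹ = [[1, 0, 1], [-1, 1, 0], [0, 0, 1]].
B² = P·diag(36, 9, 36)·P⁻¹ = [[36, 0, 0], [27, 9, 0], [0, 0, 36]].
The requested entry is 36.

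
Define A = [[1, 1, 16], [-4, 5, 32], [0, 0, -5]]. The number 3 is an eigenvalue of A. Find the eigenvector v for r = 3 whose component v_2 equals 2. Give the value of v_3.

0

A − 3I = [[-2, 1, 16], [-4, 2, 32], [0, 0, -8]].
Solving (A − 3I)v = 0 gives the eigenspace spanned by (1, 2, 0).
With v_2 = 2, v = (1, 2, 0), so v_3 = 0.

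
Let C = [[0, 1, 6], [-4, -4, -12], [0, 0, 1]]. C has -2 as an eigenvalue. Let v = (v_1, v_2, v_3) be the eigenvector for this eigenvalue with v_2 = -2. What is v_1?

1

C + 2I = [[2, 1, 6], [-4, -2, -12], [0, 0, 3]].
Solving (C + 2I)v = 0 gives the eigenspace spanned by (1, -2, 0).
With v_2 = -2, v = (1, -2, 0), so v_1 = 1.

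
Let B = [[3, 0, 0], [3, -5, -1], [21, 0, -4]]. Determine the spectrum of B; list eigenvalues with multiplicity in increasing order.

-5, -4, 3

Characteristic polynomial: p(λ) = λ^3 + 6λ^2 - 7λ - 60 = (λ - 3)(λ + 4)(λ + 5).
Roots (with multiplicity): -5, -4, 3.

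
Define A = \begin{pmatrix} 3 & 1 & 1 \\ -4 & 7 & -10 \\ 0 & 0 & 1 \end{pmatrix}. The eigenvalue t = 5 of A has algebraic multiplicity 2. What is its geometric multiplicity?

A − 5I = [[-2, 1, 1], [-4, 2, -10], [0, 0, -4]].
This matrix has rank 2, so its null space has dimension 3 − 2 = 1.

1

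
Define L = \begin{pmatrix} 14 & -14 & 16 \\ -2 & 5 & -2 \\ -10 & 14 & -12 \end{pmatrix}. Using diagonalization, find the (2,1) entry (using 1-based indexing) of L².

-18

Characteristic polynomial: λ^3 - 7λ^2 + 2λ + 40 = (λ - 5)(λ - 4)(λ + 2), so the eigenvalues are -2, 4, 5.
λ=-2: eigenvector (-1, 0, 1).
λ=5: eigenvector (-2, 1, 2).
λ=4: eigenvector (2, -2, -3).
P = [[-1, -2, 2], [0, 1, -2], [1, 2, -3]], D = diag(-2, 5, 4), P⁻¹ = [[1, -2, 2], [-2, 1, -2], [-1, 0, -1]].
L² = P·diag(4, 25, 16)·P⁻¹ = [[64, -42, 60], [-18, 25, -18], [-48, 42, -44]].
The requested entry is -18.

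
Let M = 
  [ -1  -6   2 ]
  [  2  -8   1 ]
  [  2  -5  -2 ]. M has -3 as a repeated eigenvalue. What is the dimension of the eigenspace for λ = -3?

M + 3I = [[2, -6, 2], [2, -5, 1], [2, -5, 1]].
This matrix has rank 2, so its null space has dimension 3 − 2 = 1.

1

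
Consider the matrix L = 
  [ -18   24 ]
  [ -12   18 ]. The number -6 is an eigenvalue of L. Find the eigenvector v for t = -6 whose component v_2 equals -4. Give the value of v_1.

L + 6I = [[-12, 24], [-12, 24]].
Solving (L + 6I)v = 0 gives the eigenspace spanned by (-8, -4).
With v_2 = -4, v = (-8, -4), so v_1 = -8.

-8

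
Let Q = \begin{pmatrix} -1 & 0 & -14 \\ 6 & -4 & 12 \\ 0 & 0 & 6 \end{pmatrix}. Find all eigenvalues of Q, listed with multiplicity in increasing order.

-4, -1, 6

Characteristic polynomial: p(s) = s^3 - s^2 - 26s - 24 = (s - 6)(s + 1)(s + 4).
Roots (with multiplicity): -4, -1, 6.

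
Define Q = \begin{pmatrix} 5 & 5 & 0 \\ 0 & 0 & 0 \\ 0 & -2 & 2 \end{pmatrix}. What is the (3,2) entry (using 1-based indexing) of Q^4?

Characteristic polynomial: t^3 - 7t^2 + 10t = t(t - 5)(t - 2), so the eigenvalues are 0, 2, 5.
t=0: eigenvector (1, -1, -1).
t=5: eigenvector (1, 0, 0).
t=2: eigenvector (0, 0, 1).
P = [[1, 1, 0], [-1, 0, 0], [-1, 0, 1]], D = diag(0, 5, 2), P⁻¹ = [[0, -1, 0], [1, 1, 0], [0, -1, 1]].
Q⁴ = P·diag(0, 625, 16)·P⁻¹ = [[625, 625, 0], [0, 0, 0], [0, -16, 16]].
The requested entry is -16.

-16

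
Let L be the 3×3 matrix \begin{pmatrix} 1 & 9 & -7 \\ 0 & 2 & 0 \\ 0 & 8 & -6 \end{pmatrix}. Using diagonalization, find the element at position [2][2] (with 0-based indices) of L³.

-216

Characteristic polynomial: t^3 + 3t^2 - 16t + 12 = (t - 2)(t - 1)(t + 6), so the eigenvalues are -6, 1, 2.
t=1: eigenvector (1, 0, 0).
t=-6: eigenvector (1, 0, 1).
t=2: eigenvector (2, 1, 1).
P = [[1, 1, 2], [0, 0, 1], [0, 1, 1]], D = diag(1, -6, 2), P⁻¹ = [[1, -1, -1], [0, -1, 1], [0, 1, 0]].
L³ = P·diag(1, -216, 8)·P⁻¹ = [[1, 231, -217], [0, 8, 0], [0, 224, -216]].
The requested entry is -216.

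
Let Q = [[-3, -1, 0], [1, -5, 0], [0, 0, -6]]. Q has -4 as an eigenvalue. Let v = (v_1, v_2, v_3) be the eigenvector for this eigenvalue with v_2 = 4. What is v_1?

Q + 4I = [[1, -1, 0], [1, -1, 0], [0, 0, -2]].
Solving (Q + 4I)v = 0 gives the eigenspace spanned by (4, 4, 0).
With v_2 = 4, v = (4, 4, 0), so v_1 = 4.

4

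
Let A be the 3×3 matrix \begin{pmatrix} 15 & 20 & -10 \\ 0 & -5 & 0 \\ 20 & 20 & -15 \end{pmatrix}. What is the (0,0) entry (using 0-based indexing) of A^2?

25

Characteristic polynomial: t^3 + 5t^2 - 25t - 125 = (t - 5)(t + 5)^2, so the eigenvalues are -5, -5, 5.
t=-5: eigenvector (-1, 0, -2).
t=-5: eigenvector (-1, 1, 0).
t=5: eigenvector (1, 0, 1).
P = [[-1, -1, 1], [0, 1, 0], [-2, 0, 1]], D = diag(-5, -5, 5), P⁻¹ = [[1, 1, -1], [0, 1, 0], [2, 2, -1]].
A² = P·diag(25, 25, 25)·P⁻¹ = [[25, 0, 0], [0, 25, 0], [0, 0, 25]].
The requested entry is 25.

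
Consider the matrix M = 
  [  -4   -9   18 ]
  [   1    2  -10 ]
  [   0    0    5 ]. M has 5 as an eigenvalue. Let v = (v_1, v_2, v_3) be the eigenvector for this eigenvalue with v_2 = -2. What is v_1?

4

M − 5I = [[-9, -9, 18], [1, -3, -10], [0, 0, 0]].
Solving (M − 5I)v = 0 gives the eigenspace spanned by (4, -2, 1).
With v_2 = -2, v = (4, -2, 1), so v_1 = 4.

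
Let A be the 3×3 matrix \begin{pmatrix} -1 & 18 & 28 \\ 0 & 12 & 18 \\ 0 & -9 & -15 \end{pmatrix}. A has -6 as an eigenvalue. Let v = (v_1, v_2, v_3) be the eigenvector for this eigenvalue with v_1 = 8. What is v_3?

A + 6I = [[5, 18, 28], [0, 18, 18], [0, -9, -9]].
Solving (A + 6I)v = 0 gives the eigenspace spanned by (8, 4, -4).
With v_1 = 8, v = (8, 4, -4), so v_3 = -4.

-4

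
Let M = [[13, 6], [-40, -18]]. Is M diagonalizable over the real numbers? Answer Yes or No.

Yes

Characteristic polynomial: p(λ) = λ^2 + 5λ + 6 = (λ + 2)(λ + 3).
All 2 eigenvalues are distinct, so M is diagonalizable.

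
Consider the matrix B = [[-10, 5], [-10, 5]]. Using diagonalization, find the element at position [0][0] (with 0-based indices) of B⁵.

-6250

Characteristic polynomial: t^2 + 5t = t(t + 5), so the eigenvalues are -5, 0.
t=-5: eigenvector (1, 1).
t=0: eigenvector (1, 2).
P = [[1, 1], [1, 2]], D = diag(-5, 0), P⁻¹ = [[2, -1], [-1, 1]].
B⁵ = P·diag(-3125, 0)·P⁻¹ = [[-6250, 3125], [-6250, 3125]].
The requested entry is -6250.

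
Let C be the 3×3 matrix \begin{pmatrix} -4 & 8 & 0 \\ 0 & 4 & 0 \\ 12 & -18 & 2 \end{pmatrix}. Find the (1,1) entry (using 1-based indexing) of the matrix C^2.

Characteristic polynomial: r^3 - 2r^2 - 16r + 32 = (r - 4)(r - 2)(r + 4), so the eigenvalues are -4, 2, 4.
r=-4: eigenvector (1, 0, -2).
r=4: eigenvector (1, 1, -3).
r=2: eigenvector (0, 0, 1).
P = [[1, 1, 0], [0, 1, 0], [-2, -3, 1]], D = diag(-4, 4, 2), P⁻¹ = [[1, -1, 0], [0, 1, 0], [2, 1, 1]].
C² = P·diag(16, 16, 4)·P⁻¹ = [[16, 0, 0], [0, 16, 0], [-24, -12, 4]].
The requested entry is 16.

16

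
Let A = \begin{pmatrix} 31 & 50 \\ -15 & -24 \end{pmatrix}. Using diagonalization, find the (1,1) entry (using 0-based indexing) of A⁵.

-38874

Characteristic polynomial: t^2 - 7t + 6 = (t - 6)(t - 1), so the eigenvalues are 1, 6.
t=6: eigenvector (-2, 1).
t=1: eigenvector (-5, 3).
P = [[-2, -5], [1, 3]], D = diag(6, 1), P⁻¹ = [[-3, -5], [1, 2]].
A⁵ = P·diag(7776, 1)·P⁻¹ = [[46651, 77750], [-23325, -38874]].
The requested entry is -38874.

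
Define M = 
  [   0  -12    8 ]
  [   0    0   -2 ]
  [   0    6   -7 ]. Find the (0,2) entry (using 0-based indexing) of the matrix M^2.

Characteristic polynomial: μ^3 + 7μ^2 + 12μ = μ(μ + 3)(μ + 4), so the eigenvalues are -4, -3, 0.
μ=0: eigenvector (1, 0, 0).
μ=-4: eigenvector (-1, 1, 2).
μ=-3: eigenvector (0, -2, -3).
P = [[1, -1, 0], [0, 1, -2], [0, 2, -3]], D = diag(0, -4, -3), P⁻¹ = [[1, -3, 2], [0, -3, 2], [0, -2, 1]].
M² = P·diag(0, 16, 9)·P⁻¹ = [[0, 48, -32], [0, -12, 14], [0, -42, 37]].
The requested entry is -32.

-32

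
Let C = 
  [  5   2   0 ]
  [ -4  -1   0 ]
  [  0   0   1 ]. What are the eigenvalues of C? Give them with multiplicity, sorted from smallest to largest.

1, 1, 3

Characteristic polynomial: p(s) = s^3 - 5s^2 + 7s - 3 = (s - 3)(s - 1)^2.
Roots (with multiplicity): 1, 1, 3.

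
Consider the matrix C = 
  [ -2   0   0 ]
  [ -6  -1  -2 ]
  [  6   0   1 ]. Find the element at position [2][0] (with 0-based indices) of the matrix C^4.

-30

Characteristic polynomial: s^3 + 2s^2 - s - 2 = (s - 1)(s + 1)(s + 2), so the eigenvalues are -2, -1, 1.
s=-2: eigenvector (1, 2, -2).
s=-1: eigenvector (0, 1, 0).
s=1: eigenvector (0, -1, 1).
P = [[1, 0, 0], [2, 1, -1], [-2, 0, 1]], D = diag(-2, -1, 1), P⁻¹ = [[1, 0, 0], [0, 1, 1], [2, 0, 1]].
C⁴ = P·diag(16, 1, 1)·P⁻¹ = [[16, 0, 0], [30, 1, 0], [-30, 0, 1]].
The requested entry is -30.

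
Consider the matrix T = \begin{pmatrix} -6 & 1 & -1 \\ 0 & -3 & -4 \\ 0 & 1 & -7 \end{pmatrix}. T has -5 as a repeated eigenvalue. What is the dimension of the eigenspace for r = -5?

T + 5I = [[-1, 1, -1], [0, 2, -4], [0, 1, -2]].
This matrix has rank 2, so its null space has dimension 3 − 2 = 1.

1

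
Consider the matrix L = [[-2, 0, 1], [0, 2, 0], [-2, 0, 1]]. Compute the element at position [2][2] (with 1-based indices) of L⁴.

16

Characteristic polynomial: t^3 - t^2 - 2t = t(t - 2)(t + 1), so the eigenvalues are -1, 0, 2.
t=0: eigenvector (-1, 0, -2).
t=2: eigenvector (0, 1, 0).
t=-1: eigenvector (1, 0, 1).
P = [[-1, 0, 1], [0, 1, 0], [-2, 0, 1]], D = diag(0, 2, -1), P⁻¹ = [[1, 0, -1], [0, 1, 0], [2, 0, -1]].
L⁴ = P·diag(0, 16, 1)·P⁻¹ = [[2, 0, -1], [0, 16, 0], [2, 0, -1]].
The requested entry is 16.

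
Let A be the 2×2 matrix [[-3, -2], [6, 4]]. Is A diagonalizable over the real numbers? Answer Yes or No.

Characteristic polynomial: p(r) = r^2 - r = r(r - 1).
All 2 eigenvalues are distinct, so A is diagonalizable.

Yes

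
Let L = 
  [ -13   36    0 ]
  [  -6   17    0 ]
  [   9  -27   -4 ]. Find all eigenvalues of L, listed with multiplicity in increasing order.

-4, -1, 5

Characteristic polynomial: p(s) = s^3 - 21s - 20 = (s - 5)(s + 1)(s + 4).
Roots (with multiplicity): -4, -1, 5.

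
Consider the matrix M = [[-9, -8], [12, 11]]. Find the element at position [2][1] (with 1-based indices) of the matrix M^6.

Characteristic polynomial: s^2 - 2s - 3 = (s - 3)(s + 1), so the eigenvalues are -1, 3.
s=3: eigenvector (-2, 3).
s=-1: eigenvector (1, -1).
P = [[-2, 1], [3, -1]], D = diag(3, -1), P⁻¹ = [[1, 1], [3, 2]].
M⁶ = P·diag(729, 1)·P⁻¹ = [[-1455, -1456], [2184, 2185]].
The requested entry is 2184.

2184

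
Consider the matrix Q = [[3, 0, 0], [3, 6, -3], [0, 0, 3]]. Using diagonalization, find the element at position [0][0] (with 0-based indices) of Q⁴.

81

Characteristic polynomial: t^3 - 12t^2 + 45t - 54 = (t - 6)(t - 3)^2, so the eigenvalues are 3, 3, 6.
t=6: eigenvector (0, 1, 0).
t=3: eigenvector (1, 0, 1).
t=3: eigenvector (0, 1, 1).
P = [[0, 1, 0], [1, 0, 1], [0, 1, 1]], D = diag(6, 3, 3), P⁻¹ = [[1, 1, -1], [1, 0, 0], [-1, 0, 1]].
Q⁴ = P·diag(1296, 81, 81)·P⁻¹ = [[81, 0, 0], [1215, 1296, -1215], [0, 0, 81]].
The requested entry is 81.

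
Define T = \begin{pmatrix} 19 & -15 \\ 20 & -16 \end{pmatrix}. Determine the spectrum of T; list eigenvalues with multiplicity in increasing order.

-1, 4

Characteristic polynomial: p(λ) = λ^2 - 3λ - 4 = (λ - 4)(λ + 1).
Roots (with multiplicity): -1, 4.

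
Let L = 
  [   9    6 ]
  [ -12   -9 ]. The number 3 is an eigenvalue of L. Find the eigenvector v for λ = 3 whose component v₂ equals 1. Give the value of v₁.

-1

L − 3I = [[6, 6], [-12, -12]].
Solving (L − 3I)v = 0 gives the eigenspace spanned by (-1, 1).
With v₂ = 1, v = (-1, 1), so v₁ = -1.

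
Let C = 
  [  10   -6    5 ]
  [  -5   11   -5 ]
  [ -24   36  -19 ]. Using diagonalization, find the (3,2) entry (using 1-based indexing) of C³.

396

Characteristic polynomial: t^3 - 2t^2 - 19t + 20 = (t - 5)(t - 1)(t + 4), so the eigenvalues are -4, 1, 5.
t=1: eigenvector (-1, 1, 3).
t=5: eigenvector (1, 0, -1).
t=-4: eigenvector (-1, 1, 4).
P = [[-1, 1, -1], [1, 0, 1], [3, -1, 4]], D = diag(1, 5, -4), P⁻¹ = [[-1, 3, -1], [1, 1, 0], [1, -2, 1]].
C³ = P·diag(1, 125, -64)·P⁻¹ = [[190, -6, 65], [-65, 131, -65], [-384, 396, -259]].
The requested entry is 396.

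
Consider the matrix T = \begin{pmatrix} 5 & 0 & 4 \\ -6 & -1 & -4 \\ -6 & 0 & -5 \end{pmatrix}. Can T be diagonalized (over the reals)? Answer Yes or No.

Yes

Characteristic polynomial: p(μ) = μ^3 + μ^2 - μ - 1 = (μ - 1)(μ + 1)^2.
μ = -1 has algebraic multiplicity 2; rank(T + 1I) = 1, so geometric multiplicity = 2.
Every eigenvalue has geometric = algebraic multiplicity, so T is diagonalizable.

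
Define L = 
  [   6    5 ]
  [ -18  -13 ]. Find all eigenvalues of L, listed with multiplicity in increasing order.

-4, -3

Characteristic polynomial: p(r) = r^2 + 7r + 12 = (r + 3)(r + 4).
Roots (with multiplicity): -4, -3.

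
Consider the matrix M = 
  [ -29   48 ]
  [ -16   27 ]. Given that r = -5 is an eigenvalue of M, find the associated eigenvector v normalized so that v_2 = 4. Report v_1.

M + 5I = [[-24, 48], [-16, 32]].
Solving (M + 5I)v = 0 gives the eigenspace spanned by (8, 4).
With v_2 = 4, v = (8, 4), so v_1 = 8.

8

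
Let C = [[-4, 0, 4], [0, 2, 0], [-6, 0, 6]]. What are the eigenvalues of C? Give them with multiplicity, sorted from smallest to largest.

0, 2, 2

Characteristic polynomial: p(r) = r^3 - 4r^2 + 4r = r(r - 2)^2.
Roots (with multiplicity): 0, 2, 2.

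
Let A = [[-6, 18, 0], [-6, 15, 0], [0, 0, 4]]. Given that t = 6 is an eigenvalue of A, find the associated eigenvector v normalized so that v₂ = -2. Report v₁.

-3

A − 6I = [[-12, 18, 0], [-6, 9, 0], [0, 0, -2]].
Solving (A − 6I)v = 0 gives the eigenspace spanned by (-3, -2, 0).
With v₂ = -2, v = (-3, -2, 0), so v₁ = -3.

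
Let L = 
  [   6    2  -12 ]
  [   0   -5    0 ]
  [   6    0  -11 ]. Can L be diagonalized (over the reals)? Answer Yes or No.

Characteristic polynomial: p(λ) = λ^3 + 10λ^2 + 31λ + 30 = (λ + 2)(λ + 3)(λ + 5).
All 3 eigenvalues are distinct, so L is diagonalizable.

Yes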